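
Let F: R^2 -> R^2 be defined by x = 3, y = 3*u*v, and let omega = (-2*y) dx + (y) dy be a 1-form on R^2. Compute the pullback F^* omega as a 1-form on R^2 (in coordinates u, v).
F^* omega = (9*u*v^2) du + (9*u^2*v) dv

Using F^*(f dg) = (f ∘ F) d(g ∘ F), substitute each coordinate x_i by F_i(u, v) in f_i, and replace dx_i by d F_i = (∂F_i/∂u) du + (∂F_i/∂v) dv.
  For the x component: f_1(F) = -6*u*v; d F_1 = (0) du + (0) dv
  For the y component: f_2(F) = 3*u*v; d F_2 = (3*v) du + (3*u) dv
Combining and collecting du, dv coefficients:
  coeff of du: 9*u*v^2
  coeff of dv: 9*u^2*v
F^* omega = (9*u*v^2) du + (9*u^2*v) dv.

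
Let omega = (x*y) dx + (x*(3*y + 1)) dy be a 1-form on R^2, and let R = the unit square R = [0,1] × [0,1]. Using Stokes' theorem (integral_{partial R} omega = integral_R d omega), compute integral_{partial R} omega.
integral_(partial R) omega = 2

Stokes: integral_partial_R omega = integral_R d omega with d omega = (∂Q/∂x - ∂P/∂y) dx ∧ dy.
  ∂Q/∂x = 3*y + 1
  ∂P/∂y = x
  integrand = ∂Q/∂x - ∂P/∂y = -x + 3*y + 1.
Integrating over R: integral_0^1 integral_0^1 (-x + 3*y + 1) dx dy = 2.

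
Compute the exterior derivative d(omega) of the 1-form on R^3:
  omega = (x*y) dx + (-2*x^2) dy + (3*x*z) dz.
d(omega) = (-5*x) dx ∧ dy + (3*z) dx ∧ dz

For a 1-form omega = sum_i f_i dx_i, the exterior derivative is
  d(omega) = sum_{i < j} (∂f_j/∂x_i - ∂f_i/∂x_j) dx_i ∧ dx_j.
  coefficient of dx ∧ dy: ∂f_2/∂x - ∂f_1/∂y = ∂(-2*x^2)/∂x - ∂(x*y)/∂y = -5*x
  coefficient of dx ∧ dz: ∂f_3/∂x - ∂f_1/∂z = ∂(3*x*z)/∂x - ∂(x*y)/∂z = 3*z
Assembling: d(omega) = (-5*x) dx ∧ dy + (3*z) dx ∧ dz.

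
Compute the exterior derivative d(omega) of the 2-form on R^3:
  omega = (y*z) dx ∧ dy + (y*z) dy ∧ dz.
d(omega) = (y) dx ∧ dy ∧ dz

For a 2-form omega = sum_{i<j} g_{ij} dx_i ∧ dx_j, the exterior derivative is
  d(omega) = sum_{i<j} d(g_{ij}) ∧ dx_i ∧ dx_j = sum_{i<j, k} (∂g_{ij}/∂x_k) dx_k ∧ dx_i ∧ dx_j.
Expand each term, using dx_k ∧ dx_i ∧ dx_j = sgn(permutation) dx_{(a)} ∧ dx_{(b)} ∧ dx_{(c)} with (a < b < c) sorted:
  d(y*z) includes (∂/∂z)(y*z) dz = (y) dz, which multiplied by dx ∧ dy gives (y) dx ∧ dy ∧ dz
Collecting like 3-forms: d(omega) = (y) dx ∧ dy ∧ dz.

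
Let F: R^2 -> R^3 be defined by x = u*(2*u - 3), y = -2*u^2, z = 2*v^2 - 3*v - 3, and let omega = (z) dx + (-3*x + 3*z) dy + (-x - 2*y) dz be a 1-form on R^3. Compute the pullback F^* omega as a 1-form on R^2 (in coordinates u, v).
F^* omega = (24*u^3 - 36*u^2 - 16*u*v^2 + 24*u*v + 24*u - 6*v^2 + 9*v + 9) du + (u*(8*u*v - 6*u + 12*v - 9)) dv

Using F^*(f dg) = (f ∘ F) d(g ∘ F), substitute each coordinate x_i by F_i(u, v) in f_i, and replace dx_i by d F_i = (∂F_i/∂u) du + (∂F_i/∂v) dv.
  For the x component: f_1(F) = 2*v^2 - 3*v - 3; d F_1 = (4*u - 3) du + (0) dv
  For the y component: f_2(F) = -6*u^2 + 9*u + 6*v^2 - 9*v - 9; d F_2 = (-4*u) du + (0) dv
  For the z component: f_3(F) = u*(2*u + 3); d F_3 = (0) du + (4*v - 3) dv
Combining and collecting du, dv coefficients:
  coeff of du: 24*u^3 - 36*u^2 - 16*u*v^2 + 24*u*v + 24*u - 6*v^2 + 9*v + 9
  coeff of dv: u*(8*u*v - 6*u + 12*v - 9)
F^* omega = (24*u^3 - 36*u^2 - 16*u*v^2 + 24*u*v + 24*u - 6*v^2 + 9*v + 9) du + (u*(8*u*v - 6*u + 12*v - 9)) dv.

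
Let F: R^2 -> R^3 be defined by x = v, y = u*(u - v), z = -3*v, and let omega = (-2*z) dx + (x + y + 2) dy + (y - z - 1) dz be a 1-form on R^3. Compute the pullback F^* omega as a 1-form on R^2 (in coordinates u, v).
F^* omega = (2*u^3 - 3*u^2*v + u*v^2 + 2*u*v + 4*u - v^2 - 2*v) du + (-u^3 + u^2*v - 3*u^2 + 2*u*v - 2*u - 3*v + 3) dv

Using F^*(f dg) = (f ∘ F) d(g ∘ F), substitute each coordinate x_i by F_i(u, v) in f_i, and replace dx_i by d F_i = (∂F_i/∂u) du + (∂F_i/∂v) dv.
  For the x component: f_1(F) = 6*v; d F_1 = (0) du + (1) dv
  For the y component: f_2(F) = u^2 - u*v + v + 2; d F_2 = (2*u - v) du + (-u) dv
  For the z component: f_3(F) = u^2 - u*v + 3*v - 1; d F_3 = (0) du + (-3) dv
Combining and collecting du, dv coefficients:
  coeff of du: 2*u^3 - 3*u^2*v + u*v^2 + 2*u*v + 4*u - v^2 - 2*v
  coeff of dv: -u^3 + u^2*v - 3*u^2 + 2*u*v - 2*u - 3*v + 3
F^* omega = (2*u^3 - 3*u^2*v + u*v^2 + 2*u*v + 4*u - v^2 - 2*v) du + (-u^3 + u^2*v - 3*u^2 + 2*u*v - 2*u - 3*v + 3) dv.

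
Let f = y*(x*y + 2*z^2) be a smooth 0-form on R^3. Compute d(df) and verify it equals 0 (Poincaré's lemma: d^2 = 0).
d(df) = 0

Step 1: df = sum_i (∂f/∂x_i) dx_i = (y^2) dx + (2*x*y + 2*z^2) dy + (4*y*z) dz.
Step 2: Apply d again. Using the 1-form formula, the coefficient of dx ∧ dy in d(df) is ∂^2 f/∂x ∂y - ∂^2 f/∂y ∂x = (2*y) - (2*y) = 0 (equality of mixed partials for smooth f).
Similarly for dx ∧ dz and dy ∧ dz — all coefficients vanish. So d(df) = 0.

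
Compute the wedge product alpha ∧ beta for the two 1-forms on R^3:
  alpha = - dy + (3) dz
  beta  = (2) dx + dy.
alpha ∧ beta = (2) dx ∧ dy + (-6) dx ∧ dz + (-3) dy ∧ dz

Distribute the wedge, using dx_i ∧ dx_j = -dx_j ∧ dx_i and dx_i ∧ dx_i = 0. For each pair (i, j) with i < j, the coefficient of dx_i ∧ dx_j in alpha ∧ beta is (alpha_i * beta_j - alpha_j * beta_i). Collecting: alpha ∧ beta = (2) dx ∧ dy + (-6) dx ∧ dz + (-3) dy ∧ dz.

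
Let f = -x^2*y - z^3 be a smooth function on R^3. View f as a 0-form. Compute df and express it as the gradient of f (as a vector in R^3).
df = (-2*x*y) dx + (-x^2) dy + (-3*z^2) dz; grad f = (-2*x*y, -x^2, -3*z^2)

For a 0-form f, d f = (∂f/∂x) dx + (∂f/∂y) dy + (∂f/∂z) dz. The components of the vector representation are exactly the entries of grad f in Cartesian coordinates:
  ∂f/∂x = -2*x*y
  ∂f/∂y = -x^2
  ∂f/∂z = -3*z^2.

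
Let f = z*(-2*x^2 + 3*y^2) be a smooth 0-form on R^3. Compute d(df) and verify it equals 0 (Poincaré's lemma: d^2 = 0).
d(df) = 0

Step 1: df = sum_i (∂f/∂x_i) dx_i = (-4*x*z) dx + (6*y*z) dy + (-2*x^2 + 3*y^2) dz.
Step 2: Apply d again. Using the 1-form formula, the coefficient of dx ∧ dy in d(df) is ∂^2 f/∂x ∂y - ∂^2 f/∂y ∂x = (0) - (0) = 0 (equality of mixed partials for smooth f).
Similarly for dx ∧ dz and dy ∧ dz — all coefficients vanish. So d(df) = 0.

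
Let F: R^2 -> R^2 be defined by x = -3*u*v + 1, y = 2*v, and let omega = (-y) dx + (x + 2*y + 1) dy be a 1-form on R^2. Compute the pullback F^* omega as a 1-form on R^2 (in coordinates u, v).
F^* omega = (6*v^2) du + (8*v + 4) dv

Using F^*(f dg) = (f ∘ F) d(g ∘ F), substitute each coordinate x_i by F_i(u, v) in f_i, and replace dx_i by d F_i = (∂F_i/∂u) du + (∂F_i/∂v) dv.
  For the x component: f_1(F) = -2*v; d F_1 = (-3*v) du + (-3*u) dv
  For the y component: f_2(F) = -3*u*v + 4*v + 2; d F_2 = (0) du + (2) dv
Combining and collecting du, dv coefficients:
  coeff of du: 6*v^2
  coeff of dv: 8*v + 4
F^* omega = (6*v^2) du + (8*v + 4) dv.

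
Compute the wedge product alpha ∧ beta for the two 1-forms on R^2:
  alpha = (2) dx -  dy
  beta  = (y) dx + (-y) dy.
alpha ∧ beta = (-y) dx ∧ dy

Distribute the wedge, using dx_i ∧ dx_j = -dx_j ∧ dx_i and dx_i ∧ dx_i = 0. For each pair (i, j) with i < j, the coefficient of dx_i ∧ dx_j in alpha ∧ beta is (alpha_i * beta_j - alpha_j * beta_i). Collecting: alpha ∧ beta = (-y) dx ∧ dy.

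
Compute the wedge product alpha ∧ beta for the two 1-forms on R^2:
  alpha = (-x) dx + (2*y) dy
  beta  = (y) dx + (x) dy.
alpha ∧ beta = (-x^2 - 2*y^2) dx ∧ dy

Distribute the wedge, using dx_i ∧ dx_j = -dx_j ∧ dx_i and dx_i ∧ dx_i = 0. For each pair (i, j) with i < j, the coefficient of dx_i ∧ dx_j in alpha ∧ beta is (alpha_i * beta_j - alpha_j * beta_i). Collecting: alpha ∧ beta = (-x^2 - 2*y^2) dx ∧ dy.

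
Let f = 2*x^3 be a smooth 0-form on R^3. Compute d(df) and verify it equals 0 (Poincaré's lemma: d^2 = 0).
d(df) = 0

Step 1: df = sum_i (∂f/∂x_i) dx_i = (6*x^2) dx + (0) dy + (0) dz.
Step 2: Apply d again. Using the 1-form formula, the coefficient of dx ∧ dy in d(df) is ∂^2 f/∂x ∂y - ∂^2 f/∂y ∂x = (0) - (0) = 0 (equality of mixed partials for smooth f).
Similarly for dx ∧ dz and dy ∧ dz — all coefficients vanish. So d(df) = 0.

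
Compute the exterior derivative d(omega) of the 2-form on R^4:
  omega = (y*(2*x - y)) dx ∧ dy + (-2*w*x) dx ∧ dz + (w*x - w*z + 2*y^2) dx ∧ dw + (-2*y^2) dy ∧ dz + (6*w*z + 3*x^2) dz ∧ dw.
d(omega) = (w + 4*x) dx ∧ dz ∧ dw + (-4*y) dx ∧ dy ∧ dw

For a 2-form omega = sum_{i<j} g_{ij} dx_i ∧ dx_j, the exterior derivative is
  d(omega) = sum_{i<j} d(g_{ij}) ∧ dx_i ∧ dx_j = sum_{i<j, k} (∂g_{ij}/∂x_k) dx_k ∧ dx_i ∧ dx_j.
Expand each term, using dx_k ∧ dx_i ∧ dx_j = sgn(permutation) dx_{(a)} ∧ dx_{(b)} ∧ dx_{(c)} with (a < b < c) sorted:
  d(-2*w*x) includes (∂/∂w)(-2*w*x) dw = (-2*x) dw, which multiplied by dx ∧ dz gives (-2*x) dx ∧ dz ∧ dw
  d(w*x - w*z + 2*y^2) includes (∂/∂y)(w*x - w*z + 2*y^2) dy = (4*y) dy, which multiplied by dx ∧ dw gives (-4*y) dx ∧ dy ∧ dw
  d(w*x - w*z + 2*y^2) includes (∂/∂z)(w*x - w*z + 2*y^2) dz = (-w) dz, which multiplied by dx ∧ dw gives (w) dx ∧ dz ∧ dw
  d(6*w*z + 3*x^2) includes (∂/∂x)(6*w*z + 3*x^2) dx = (6*x) dx, which multiplied by dz ∧ dw gives (6*x) dx ∧ dz ∧ dw
Collecting like 3-forms: d(omega) = (w + 4*x) dx ∧ dz ∧ dw + (-4*y) dx ∧ dy ∧ dw.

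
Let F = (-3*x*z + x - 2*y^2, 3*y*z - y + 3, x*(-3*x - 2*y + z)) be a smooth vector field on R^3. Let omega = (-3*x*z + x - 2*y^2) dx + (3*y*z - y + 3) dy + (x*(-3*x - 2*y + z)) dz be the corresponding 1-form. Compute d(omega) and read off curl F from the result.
d(omega) = (-2*x - 3*y) dy ∧ dz + (3*x + 2*y - z) dz ∧ dx + (4*y) dx ∧ dy; curl F = (-2*x - 3*y, 3*x + 2*y - z, 4*y)

d omega = sum_{i<j} (∂f_j/∂x_i - ∂f_i/∂x_j) dx_i ∧ dx_j. Under the identification (dy ∧ dz, dz ∧ dx, dx ∧ dy) ↔ (e_x, e_y, e_z), the coefficients are exactly the components of curl F. Compute:
  ∂R/∂y - ∂Q/∂z = (-2*x) - (3*y) = -2*x - 3*y
  ∂P/∂z - ∂R/∂x = (-3*x) - (-6*x - 2*y + z) = 3*x + 2*y - z
  ∂Q/∂x - ∂P/∂y = (0) - (-4*y) = 4*y.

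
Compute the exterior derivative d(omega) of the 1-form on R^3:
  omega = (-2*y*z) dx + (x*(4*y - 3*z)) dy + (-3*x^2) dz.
d(omega) = (4*y - z) dx ∧ dy + (-6*x + 2*y) dx ∧ dz + (3*x) dy ∧ dz

For a 1-form omega = sum_i f_i dx_i, the exterior derivative is
  d(omega) = sum_{i < j} (∂f_j/∂x_i - ∂f_i/∂x_j) dx_i ∧ dx_j.
  coefficient of dx ∧ dy: ∂f_2/∂x - ∂f_1/∂y = ∂(x*(4*y - 3*z))/∂x - ∂(-2*y*z)/∂y = 4*y - z
  coefficient of dx ∧ dz: ∂f_3/∂x - ∂f_1/∂z = ∂(-3*x^2)/∂x - ∂(-2*y*z)/∂z = -6*x + 2*y
  coefficient of dy ∧ dz: ∂f_3/∂y - ∂f_2/∂z = ∂(-3*x^2)/∂y - ∂(x*(4*y - 3*z))/∂z = 3*x
Assembling: d(omega) = (4*y - z) dx ∧ dy + (-6*x + 2*y) dx ∧ dz + (3*x) dy ∧ dz.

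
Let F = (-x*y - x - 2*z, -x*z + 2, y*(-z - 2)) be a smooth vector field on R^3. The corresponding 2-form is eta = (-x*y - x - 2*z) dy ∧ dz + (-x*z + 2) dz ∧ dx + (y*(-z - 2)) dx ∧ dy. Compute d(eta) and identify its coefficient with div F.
d(eta) = (-2*y - 1) dx ∧ dy ∧ dz; div F = -2*y - 1

For a 2-form in R^3 of the form above, applying d gives a 3-form with coefficient ∂P/∂x + ∂Q/∂y + ∂R/∂z:
  ∂P/∂x = -y - 1
  ∂Q/∂y = 0
  ∂R/∂z = -y
Sum = -2*y - 1, which is exactly div F.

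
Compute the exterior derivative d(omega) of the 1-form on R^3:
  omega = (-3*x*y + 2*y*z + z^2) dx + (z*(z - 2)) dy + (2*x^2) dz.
d(omega) = (3*x - 2*z) dx ∧ dy + (4*x - 2*y - 2*z) dx ∧ dz + (2 - 2*z) dy ∧ dz

For a 1-form omega = sum_i f_i dx_i, the exterior derivative is
  d(omega) = sum_{i < j} (∂f_j/∂x_i - ∂f_i/∂x_j) dx_i ∧ dx_j.
  coefficient of dx ∧ dy: ∂f_2/∂x - ∂f_1/∂y = ∂(z*(z - 2))/∂x - ∂(-3*x*y + 2*y*z + z^2)/∂y = 3*x - 2*z
  coefficient of dx ∧ dz: ∂f_3/∂x - ∂f_1/∂z = ∂(2*x^2)/∂x - ∂(-3*x*y + 2*y*z + z^2)/∂z = 4*x - 2*y - 2*z
  coefficient of dy ∧ dz: ∂f_3/∂y - ∂f_2/∂z = ∂(2*x^2)/∂y - ∂(z*(z - 2))/∂z = 2 - 2*z
Assembling: d(omega) = (3*x - 2*z) dx ∧ dy + (4*x - 2*y - 2*z) dx ∧ dz + (2 - 2*z) dy ∧ dz.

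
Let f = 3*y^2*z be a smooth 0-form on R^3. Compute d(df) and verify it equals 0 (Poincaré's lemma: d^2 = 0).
d(df) = 0

Step 1: df = sum_i (∂f/∂x_i) dx_i = (0) dx + (6*y*z) dy + (3*y^2) dz.
Step 2: Apply d again. Using the 1-form formula, the coefficient of dx ∧ dy in d(df) is ∂^2 f/∂x ∂y - ∂^2 f/∂y ∂x = (0) - (0) = 0 (equality of mixed partials for smooth f).
Similarly for dx ∧ dz and dy ∧ dz — all coefficients vanish. So d(df) = 0.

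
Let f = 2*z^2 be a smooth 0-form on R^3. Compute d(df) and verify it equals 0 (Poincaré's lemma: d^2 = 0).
d(df) = 0

Step 1: df = sum_i (∂f/∂x_i) dx_i = (0) dx + (0) dy + (4*z) dz.
Step 2: Apply d again. Using the 1-form formula, the coefficient of dx ∧ dy in d(df) is ∂^2 f/∂x ∂y - ∂^2 f/∂y ∂x = (0) - (0) = 0 (equality of mixed partials for smooth f).
Similarly for dx ∧ dz and dy ∧ dz — all coefficients vanish. So d(df) = 0.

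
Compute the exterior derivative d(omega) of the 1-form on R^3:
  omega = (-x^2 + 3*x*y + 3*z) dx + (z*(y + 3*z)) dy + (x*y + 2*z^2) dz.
d(omega) = (-3*x) dx ∧ dy + (y - 3) dx ∧ dz + (x - y - 6*z) dy ∧ dz

For a 1-form omega = sum_i f_i dx_i, the exterior derivative is
  d(omega) = sum_{i < j} (∂f_j/∂x_i - ∂f_i/∂x_j) dx_i ∧ dx_j.
  coefficient of dx ∧ dy: ∂f_2/∂x - ∂f_1/∂y = ∂(z*(y + 3*z))/∂x - ∂(-x^2 + 3*x*y + 3*z)/∂y = -3*x
  coefficient of dx ∧ dz: ∂f_3/∂x - ∂f_1/∂z = ∂(x*y + 2*z^2)/∂x - ∂(-x^2 + 3*x*y + 3*z)/∂z = y - 3
  coefficient of dy ∧ dz: ∂f_3/∂y - ∂f_2/∂z = ∂(x*y + 2*z^2)/∂y - ∂(z*(y + 3*z))/∂z = x - y - 6*z
Assembling: d(omega) = (-3*x) dx ∧ dy + (y - 3) dx ∧ dz + (x - y - 6*z) dy ∧ dz.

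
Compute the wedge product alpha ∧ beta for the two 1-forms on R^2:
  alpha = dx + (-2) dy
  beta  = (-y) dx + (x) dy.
alpha ∧ beta = (x - 2*y) dx ∧ dy

Distribute the wedge, using dx_i ∧ dx_j = -dx_j ∧ dx_i and dx_i ∧ dx_i = 0. For each pair (i, j) with i < j, the coefficient of dx_i ∧ dx_j in alpha ∧ beta is (alpha_i * beta_j - alpha_j * beta_i). Collecting: alpha ∧ beta = (x - 2*y) dx ∧ dy.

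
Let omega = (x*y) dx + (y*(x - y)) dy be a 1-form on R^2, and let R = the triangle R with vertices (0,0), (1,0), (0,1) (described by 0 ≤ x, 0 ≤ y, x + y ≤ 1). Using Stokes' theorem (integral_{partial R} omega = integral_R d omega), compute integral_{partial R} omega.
integral_(partial R) omega = 0

Stokes: integral_partial_R omega = integral_R d omega with d omega = (∂Q/∂x - ∂P/∂y) dx ∧ dy.
  ∂Q/∂x = y
  ∂P/∂y = x
  integrand = ∂Q/∂x - ∂P/∂y = -x + y.
Integrating over R: integral_0^1 integral_0^{1-x} (-x + y) dy dx = 0.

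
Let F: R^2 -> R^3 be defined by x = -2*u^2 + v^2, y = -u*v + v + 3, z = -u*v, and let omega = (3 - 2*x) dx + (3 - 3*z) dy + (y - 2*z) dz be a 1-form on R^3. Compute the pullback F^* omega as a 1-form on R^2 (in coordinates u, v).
F^* omega = (-16*u^3 + 4*u*v^2 - 12*u - v^2 - 6*v) du + (4*u^2*v + 2*u*v - 6*u - 4*v^3 + 6*v + 3) dv

Using F^*(f dg) = (f ∘ F) d(g ∘ F), substitute each coordinate x_i by F_i(u, v) in f_i, and replace dx_i by d F_i = (∂F_i/∂u) du + (∂F_i/∂v) dv.
  For the x component: f_1(F) = 4*u^2 - 2*v^2 + 3; d F_1 = (-4*u) du + (2*v) dv
  For the y component: f_2(F) = 3*u*v + 3; d F_2 = (-v) du + (1 - u) dv
  For the z component: f_3(F) = u*v + v + 3; d F_3 = (-v) du + (-u) dv
Combining and collecting du, dv coefficients:
  coeff of du: -16*u^3 + 4*u*v^2 - 12*u - v^2 - 6*v
  coeff of dv: 4*u^2*v + 2*u*v - 6*u - 4*v^3 + 6*v + 3
F^* omega = (-16*u^3 + 4*u*v^2 - 12*u - v^2 - 6*v) du + (4*u^2*v + 2*u*v - 6*u - 4*v^3 + 6*v + 3) dv.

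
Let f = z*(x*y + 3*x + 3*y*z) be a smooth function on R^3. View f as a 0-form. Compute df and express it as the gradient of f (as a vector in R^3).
df = (z*(y + 3)) dx + (z*(x + 3*z)) dy + (x*y + 3*x + 6*y*z) dz; grad f = (z*(y + 3), z*(x + 3*z), x*y + 3*x + 6*y*z)

For a 0-form f, d f = (∂f/∂x) dx + (∂f/∂y) dy + (∂f/∂z) dz. The components of the vector representation are exactly the entries of grad f in Cartesian coordinates:
  ∂f/∂x = z*(y + 3)
  ∂f/∂y = z*(x + 3*z)
  ∂f/∂z = x*y + 3*x + 6*y*z.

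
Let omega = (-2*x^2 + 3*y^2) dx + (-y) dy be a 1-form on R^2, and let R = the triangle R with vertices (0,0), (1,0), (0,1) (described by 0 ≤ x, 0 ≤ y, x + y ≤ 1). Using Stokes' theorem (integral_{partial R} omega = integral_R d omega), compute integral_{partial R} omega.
integral_(partial R) omega = -1

Stokes: integral_partial_R omega = integral_R d omega with d omega = (∂Q/∂x - ∂P/∂y) dx ∧ dy.
  ∂Q/∂x = 0
  ∂P/∂y = 6*y
  integrand = ∂Q/∂x - ∂P/∂y = -6*y.
Integrating over R: integral_0^1 integral_0^{1-x} (-6*y) dy dx = -1.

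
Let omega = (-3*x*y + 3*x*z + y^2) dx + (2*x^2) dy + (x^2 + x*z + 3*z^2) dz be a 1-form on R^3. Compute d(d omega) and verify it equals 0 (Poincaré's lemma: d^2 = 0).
d(d omega) = 0

Step 1: d omega = sum_{i<j} (∂f_j/∂x_i - ∂f_i/∂x_j) dx_i ∧ dx_j:
  coeff of dx ∧ dy: 7*x - 2*y
  coeff of dx ∧ dz: -x + z
  coeff of dy ∧ dz: 0
Step 2: Apply d again to each 2-form coefficient. The only possible 3-form in R^3 is dx ∧ dy ∧ dz, with coefficient
  ∂(coeff of dy∧dz)/∂x - ∂(coeff of dx∧dz)/∂y + ∂(coeff of dx∧dy)/∂z
  = ∂/∂x (0) - ∂/∂y (-x + z) + ∂/∂z (7*x - 2*y).
Each of these terms simplifies to sums of mixed partials that cancel in pairs. The result is 0 (by equality of mixed partials for smooth functions — Schwarz / Clairaut).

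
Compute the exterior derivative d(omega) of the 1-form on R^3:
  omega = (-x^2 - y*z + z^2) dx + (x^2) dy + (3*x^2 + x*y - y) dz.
d(omega) = (2*x + z) dx ∧ dy + (6*x + 2*y - 2*z) dx ∧ dz + (x - 1) dy ∧ dz

For a 1-form omega = sum_i f_i dx_i, the exterior derivative is
  d(omega) = sum_{i < j} (∂f_j/∂x_i - ∂f_i/∂x_j) dx_i ∧ dx_j.
  coefficient of dx ∧ dy: ∂f_2/∂x - ∂f_1/∂y = ∂(x^2)/∂x - ∂(-x^2 - y*z + z^2)/∂y = 2*x + z
  coefficient of dx ∧ dz: ∂f_3/∂x - ∂f_1/∂z = ∂(3*x^2 + x*y - y)/∂x - ∂(-x^2 - y*z + z^2)/∂z = 6*x + 2*y - 2*z
  coefficient of dy ∧ dz: ∂f_3/∂y - ∂f_2/∂z = ∂(3*x^2 + x*y - y)/∂y - ∂(x^2)/∂z = x - 1
Assembling: d(omega) = (2*x + z) dx ∧ dy + (6*x + 2*y - 2*z) dx ∧ dz + (x - 1) dy ∧ dz.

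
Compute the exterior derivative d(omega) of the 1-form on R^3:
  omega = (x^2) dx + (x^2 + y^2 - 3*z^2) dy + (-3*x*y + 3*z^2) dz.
d(omega) = (2*x) dx ∧ dy + (-3*y) dx ∧ dz + (-3*x + 6*z) dy ∧ dz

For a 1-form omega = sum_i f_i dx_i, the exterior derivative is
  d(omega) = sum_{i < j} (∂f_j/∂x_i - ∂f_i/∂x_j) dx_i ∧ dx_j.
  coefficient of dx ∧ dy: ∂f_2/∂x - ∂f_1/∂y = ∂(x^2 + y^2 - 3*z^2)/∂x - ∂(x^2)/∂y = 2*x
  coefficient of dx ∧ dz: ∂f_3/∂x - ∂f_1/∂z = ∂(-3*x*y + 3*z^2)/∂x - ∂(x^2)/∂z = -3*y
  coefficient of dy ∧ dz: ∂f_3/∂y - ∂f_2/∂z = ∂(-3*x*y + 3*z^2)/∂y - ∂(x^2 + y^2 - 3*z^2)/∂z = -3*x + 6*z
Assembling: d(omega) = (2*x) dx ∧ dy + (-3*y) dx ∧ dz + (-3*x + 6*z) dy ∧ dz.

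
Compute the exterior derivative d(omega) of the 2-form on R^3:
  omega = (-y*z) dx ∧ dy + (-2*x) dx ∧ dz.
d(omega) = (-y) dx ∧ dy ∧ dz

For a 2-form omega = sum_{i<j} g_{ij} dx_i ∧ dx_j, the exterior derivative is
  d(omega) = sum_{i<j} d(g_{ij}) ∧ dx_i ∧ dx_j = sum_{i<j, k} (∂g_{ij}/∂x_k) dx_k ∧ dx_i ∧ dx_j.
Expand each term, using dx_k ∧ dx_i ∧ dx_j = sgn(permutation) dx_{(a)} ∧ dx_{(b)} ∧ dx_{(c)} with (a < b < c) sorted:
  d(-y*z) includes (∂/∂z)(-y*z) dz = (-y) dz, which multiplied by dx ∧ dy gives (-y) dx ∧ dy ∧ dz
Collecting like 3-forms: d(omega) = (-y) dx ∧ dy ∧ dz.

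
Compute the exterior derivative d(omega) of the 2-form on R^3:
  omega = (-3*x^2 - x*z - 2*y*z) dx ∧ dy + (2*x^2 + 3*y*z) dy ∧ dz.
d(omega) = (3*x - 2*y) dx ∧ dy ∧ dz

For a 2-form omega = sum_{i<j} g_{ij} dx_i ∧ dx_j, the exterior derivative is
  d(omega) = sum_{i<j} d(g_{ij}) ∧ dx_i ∧ dx_j = sum_{i<j, k} (∂g_{ij}/∂x_k) dx_k ∧ dx_i ∧ dx_j.
Expand each term, using dx_k ∧ dx_i ∧ dx_j = sgn(permutation) dx_{(a)} ∧ dx_{(b)} ∧ dx_{(c)} with (a < b < c) sorted:
  d(-3*x^2 - x*z - 2*y*z) includes (∂/∂z)(-3*x^2 - x*z - 2*y*z) dz = (-x - 2*y) dz, which multiplied by dx ∧ dy gives (-x - 2*y) dx ∧ dy ∧ dz
  d(2*x^2 + 3*y*z) includes (∂/∂x)(2*x^2 + 3*y*z) dx = (4*x) dx, which multiplied by dy ∧ dz gives (4*x) dx ∧ dy ∧ dz
Collecting like 3-forms: d(omega) = (3*x - 2*y) dx ∧ dy ∧ dz.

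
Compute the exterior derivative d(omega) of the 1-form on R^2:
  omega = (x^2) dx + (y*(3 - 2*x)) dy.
d(omega) = (-2*y) dx ∧ dy

For a 1-form omega = sum_i f_i dx_i, the exterior derivative is
  d(omega) = sum_{i < j} (∂f_j/∂x_i - ∂f_i/∂x_j) dx_i ∧ dx_j.
  coefficient of dx ∧ dy: ∂f_2/∂x - ∂f_1/∂y = ∂(y*(3 - 2*x))/∂x - ∂(x^2)/∂y = -2*y
Assembling: d(omega) = (-2*y) dx ∧ dy.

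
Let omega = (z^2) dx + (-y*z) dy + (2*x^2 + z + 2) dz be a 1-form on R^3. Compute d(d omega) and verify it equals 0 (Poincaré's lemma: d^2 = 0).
d(d omega) = 0

Step 1: d omega = sum_{i<j} (∂f_j/∂x_i - ∂f_i/∂x_j) dx_i ∧ dx_j:
  coeff of dx ∧ dy: 0
  coeff of dx ∧ dz: 4*x - 2*z
  coeff of dy ∧ dz: y
Step 2: Apply d again to each 2-form coefficient. The only possible 3-form in R^3 is dx ∧ dy ∧ dz, with coefficient
  ∂(coeff of dy∧dz)/∂x - ∂(coeff of dx∧dz)/∂y + ∂(coeff of dx∧dy)/∂z
  = ∂/∂x (y) - ∂/∂y (4*x - 2*z) + ∂/∂z (0).
Each of these terms simplifies to sums of mixed partials that cancel in pairs. The result is 0 (by equality of mixed partials for smooth functions — Schwarz / Clairaut).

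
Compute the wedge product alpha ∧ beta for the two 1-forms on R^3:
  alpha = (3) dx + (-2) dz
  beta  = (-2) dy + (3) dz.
alpha ∧ beta = (-6) dx ∧ dy + (9) dx ∧ dz + (-4) dy ∧ dz

Distribute the wedge, using dx_i ∧ dx_j = -dx_j ∧ dx_i and dx_i ∧ dx_i = 0. For each pair (i, j) with i < j, the coefficient of dx_i ∧ dx_j in alpha ∧ beta is (alpha_i * beta_j - alpha_j * beta_i). Collecting: alpha ∧ beta = (-6) dx ∧ dy + (9) dx ∧ dz + (-4) dy ∧ dz.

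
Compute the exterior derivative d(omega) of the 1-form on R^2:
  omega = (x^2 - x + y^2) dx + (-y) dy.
d(omega) = (-2*y) dx ∧ dy

For a 1-form omega = sum_i f_i dx_i, the exterior derivative is
  d(omega) = sum_{i < j} (∂f_j/∂x_i - ∂f_i/∂x_j) dx_i ∧ dx_j.
  coefficient of dx ∧ dy: ∂f_2/∂x - ∂f_1/∂y = ∂(-y)/∂x - ∂(x^2 - x + y^2)/∂y = -2*y
Assembling: d(omega) = (-2*y) dx ∧ dy.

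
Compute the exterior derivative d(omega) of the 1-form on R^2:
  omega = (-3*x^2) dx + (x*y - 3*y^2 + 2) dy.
d(omega) = (y) dx ∧ dy

For a 1-form omega = sum_i f_i dx_i, the exterior derivative is
  d(omega) = sum_{i < j} (∂f_j/∂x_i - ∂f_i/∂x_j) dx_i ∧ dx_j.
  coefficient of dx ∧ dy: ∂f_2/∂x - ∂f_1/∂y = ∂(x*y - 3*y^2 + 2)/∂x - ∂(-3*x^2)/∂y = y
Assembling: d(omega) = (y) dx ∧ dy.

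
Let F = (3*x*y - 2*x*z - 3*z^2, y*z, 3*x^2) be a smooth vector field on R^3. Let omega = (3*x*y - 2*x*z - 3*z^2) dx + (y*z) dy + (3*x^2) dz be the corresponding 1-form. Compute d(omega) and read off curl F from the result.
d(omega) = (-y) dy ∧ dz + (-8*x - 6*z) dz ∧ dx + (-3*x) dx ∧ dy; curl F = (-y, -8*x - 6*z, -3*x)

d omega = sum_{i<j} (∂f_j/∂x_i - ∂f_i/∂x_j) dx_i ∧ dx_j. Under the identification (dy ∧ dz, dz ∧ dx, dx ∧ dy) ↔ (e_x, e_y, e_z), the coefficients are exactly the components of curl F. Compute:
  ∂R/∂y - ∂Q/∂z = (0) - (y) = -y
  ∂P/∂z - ∂R/∂x = (-2*x - 6*z) - (6*x) = -8*x - 6*z
  ∂Q/∂x - ∂P/∂y = (0) - (3*x) = -3*x.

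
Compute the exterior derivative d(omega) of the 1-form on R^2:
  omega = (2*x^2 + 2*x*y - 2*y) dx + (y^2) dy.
d(omega) = (2 - 2*x) dx ∧ dy

For a 1-form omega = sum_i f_i dx_i, the exterior derivative is
  d(omega) = sum_{i < j} (∂f_j/∂x_i - ∂f_i/∂x_j) dx_i ∧ dx_j.
  coefficient of dx ∧ dy: ∂f_2/∂x - ∂f_1/∂y = ∂(y^2)/∂x - ∂(2*x^2 + 2*x*y - 2*y)/∂y = 2 - 2*x
Assembling: d(omega) = (2 - 2*x) dx ∧ dy.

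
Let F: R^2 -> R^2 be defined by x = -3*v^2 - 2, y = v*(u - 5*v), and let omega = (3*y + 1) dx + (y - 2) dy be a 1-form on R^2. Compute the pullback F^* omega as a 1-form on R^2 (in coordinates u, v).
F^* omega = (v*(u*v - 5*v^2 - 2)) du + (u^2*v - 33*u*v^2 - 2*u + 140*v^3 + 14*v) dv

Using F^*(f dg) = (f ∘ F) d(g ∘ F), substitute each coordinate x_i by F_i(u, v) in f_i, and replace dx_i by d F_i = (∂F_i/∂u) du + (∂F_i/∂v) dv.
  For the x component: f_1(F) = 3*u*v - 15*v^2 + 1; d F_1 = (0) du + (-6*v) dv
  For the y component: f_2(F) = u*v - 5*v^2 - 2; d F_2 = (v) du + (u - 10*v) dv
Combining and collecting du, dv coefficients:
  coeff of du: v*(u*v - 5*v^2 - 2)
  coeff of dv: u^2*v - 33*u*v^2 - 2*u + 140*v^3 + 14*v
F^* omega = (v*(u*v - 5*v^2 - 2)) du + (u^2*v - 33*u*v^2 - 2*u + 140*v^3 + 14*v) dv.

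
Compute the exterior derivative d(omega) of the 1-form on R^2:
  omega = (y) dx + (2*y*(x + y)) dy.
d(omega) = (2*y - 1) dx ∧ dy

For a 1-form omega = sum_i f_i dx_i, the exterior derivative is
  d(omega) = sum_{i < j} (∂f_j/∂x_i - ∂f_i/∂x_j) dx_i ∧ dx_j.
  coefficient of dx ∧ dy: ∂f_2/∂x - ∂f_1/∂y = ∂(2*y*(x + y))/∂x - ∂(y)/∂y = 2*y - 1
Assembling: d(omega) = (2*y - 1) dx ∧ dy.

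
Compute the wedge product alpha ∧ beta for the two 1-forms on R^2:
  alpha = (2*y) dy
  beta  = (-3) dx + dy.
alpha ∧ beta = (6*y) dx ∧ dy

Distribute the wedge, using dx_i ∧ dx_j = -dx_j ∧ dx_i and dx_i ∧ dx_i = 0. For each pair (i, j) with i < j, the coefficient of dx_i ∧ dx_j in alpha ∧ beta is (alpha_i * beta_j - alpha_j * beta_i). Collecting: alpha ∧ beta = (6*y) dx ∧ dy.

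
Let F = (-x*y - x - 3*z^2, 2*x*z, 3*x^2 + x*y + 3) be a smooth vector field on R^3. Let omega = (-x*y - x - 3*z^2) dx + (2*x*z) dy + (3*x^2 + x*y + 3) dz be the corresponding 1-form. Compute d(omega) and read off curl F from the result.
d(omega) = (-x) dy ∧ dz + (-6*x - y - 6*z) dz ∧ dx + (x + 2*z) dx ∧ dy; curl F = (-x, -6*x - y - 6*z, x + 2*z)

d omega = sum_{i<j} (∂f_j/∂x_i - ∂f_i/∂x_j) dx_i ∧ dx_j. Under the identification (dy ∧ dz, dz ∧ dx, dx ∧ dy) ↔ (e_x, e_y, e_z), the coefficients are exactly the components of curl F. Compute:
  ∂R/∂y - ∂Q/∂z = (x) - (2*x) = -x
  ∂P/∂z - ∂R/∂x = (-6*z) - (6*x + y) = -6*x - y - 6*z
  ∂Q/∂x - ∂P/∂y = (2*z) - (-x) = x + 2*z.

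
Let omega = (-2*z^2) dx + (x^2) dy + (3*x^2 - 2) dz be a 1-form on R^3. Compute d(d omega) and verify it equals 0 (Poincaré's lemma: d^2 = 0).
d(d omega) = 0

Step 1: d omega = sum_{i<j} (∂f_j/∂x_i - ∂f_i/∂x_j) dx_i ∧ dx_j:
  coeff of dx ∧ dy: 2*x
  coeff of dx ∧ dz: 6*x + 4*z
  coeff of dy ∧ dz: 0
Step 2: Apply d again to each 2-form coefficient. The only possible 3-form in R^3 is dx ∧ dy ∧ dz, with coefficient
  ∂(coeff of dy∧dz)/∂x - ∂(coeff of dx∧dz)/∂y + ∂(coeff of dx∧dy)/∂z
  = ∂/∂x (0) - ∂/∂y (6*x + 4*z) + ∂/∂z (2*x).
Each of these terms simplifies to sums of mixed partials that cancel in pairs. The result is 0 (by equality of mixed partials for smooth functions — Schwarz / Clairaut).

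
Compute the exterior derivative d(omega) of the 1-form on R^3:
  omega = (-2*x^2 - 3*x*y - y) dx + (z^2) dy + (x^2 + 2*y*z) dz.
d(omega) = (3*x + 1) dx ∧ dy + (2*x) dx ∧ dz

For a 1-form omega = sum_i f_i dx_i, the exterior derivative is
  d(omega) = sum_{i < j} (∂f_j/∂x_i - ∂f_i/∂x_j) dx_i ∧ dx_j.
  coefficient of dx ∧ dy: ∂f_2/∂x - ∂f_1/∂y = ∂(z^2)/∂x - ∂(-2*x^2 - 3*x*y - y)/∂y = 3*x + 1
  coefficient of dx ∧ dz: ∂f_3/∂x - ∂f_1/∂z = ∂(x^2 + 2*y*z)/∂x - ∂(-2*x^2 - 3*x*y - y)/∂z = 2*x
Assembling: d(omega) = (3*x + 1) dx ∧ dy + (2*x) dx ∧ dz.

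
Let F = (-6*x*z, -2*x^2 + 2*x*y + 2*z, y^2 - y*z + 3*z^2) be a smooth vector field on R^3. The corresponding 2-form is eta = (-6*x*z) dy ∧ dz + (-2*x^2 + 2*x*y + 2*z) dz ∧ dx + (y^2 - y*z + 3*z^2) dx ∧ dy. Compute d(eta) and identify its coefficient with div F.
d(eta) = (2*x - y) dx ∧ dy ∧ dz; div F = 2*x - y

For a 2-form in R^3 of the form above, applying d gives a 3-form with coefficient ∂P/∂x + ∂Q/∂y + ∂R/∂z:
  ∂P/∂x = -6*z
  ∂Q/∂y = 2*x
  ∂R/∂z = -y + 6*z
Sum = 2*x - y, which is exactly div F.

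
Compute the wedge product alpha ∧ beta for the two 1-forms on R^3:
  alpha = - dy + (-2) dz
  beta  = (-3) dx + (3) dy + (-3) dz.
alpha ∧ beta = (-3) dx ∧ dy + (9) dy ∧ dz + (-6) dx ∧ dz

Distribute the wedge, using dx_i ∧ dx_j = -dx_j ∧ dx_i and dx_i ∧ dx_i = 0. For each pair (i, j) with i < j, the coefficient of dx_i ∧ dx_j in alpha ∧ beta is (alpha_i * beta_j - alpha_j * beta_i). Collecting: alpha ∧ beta = (-3) dx ∧ dy + (9) dy ∧ dz + (-6) dx ∧ dz.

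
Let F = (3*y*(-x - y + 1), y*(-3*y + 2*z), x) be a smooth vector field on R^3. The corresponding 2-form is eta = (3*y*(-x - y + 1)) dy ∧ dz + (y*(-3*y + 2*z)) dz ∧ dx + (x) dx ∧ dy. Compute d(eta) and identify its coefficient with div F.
d(eta) = (-9*y + 2*z) dx ∧ dy ∧ dz; div F = -9*y + 2*z

For a 2-form in R^3 of the form above, applying d gives a 3-form with coefficient ∂P/∂x + ∂Q/∂y + ∂R/∂z:
  ∂P/∂x = -3*y
  ∂Q/∂y = -6*y + 2*z
  ∂R/∂z = 0
Sum = -9*y + 2*z, which is exactly div F.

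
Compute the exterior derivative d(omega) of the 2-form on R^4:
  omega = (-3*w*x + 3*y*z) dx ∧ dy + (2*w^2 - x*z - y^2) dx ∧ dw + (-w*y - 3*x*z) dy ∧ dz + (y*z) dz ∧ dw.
d(omega) = (3*y - 3*z) dx ∧ dy ∧ dz + (-3*x + 2*y) dx ∧ dy ∧ dw + (x) dx ∧ dz ∧ dw + (-y + z) dy ∧ dz ∧ dw

For a 2-form omega = sum_{i<j} g_{ij} dx_i ∧ dx_j, the exterior derivative is
  d(omega) = sum_{i<j} d(g_{ij}) ∧ dx_i ∧ dx_j = sum_{i<j, k} (∂g_{ij}/∂x_k) dx_k ∧ dx_i ∧ dx_j.
Expand each term, using dx_k ∧ dx_i ∧ dx_j = sgn(permutation) dx_{(a)} ∧ dx_{(b)} ∧ dx_{(c)} with (a < b < c) sorted:
  d(-3*w*x + 3*y*z) includes (∂/∂z)(-3*w*x + 3*y*z) dz = (3*y) dz, which multiplied by dx ∧ dy gives (3*y) dx ∧ dy ∧ dz
  d(-3*w*x + 3*y*z) includes (∂/∂w)(-3*w*x + 3*y*z) dw = (-3*x) dw, which multiplied by dx ∧ dy gives (-3*x) dx ∧ dy ∧ dw
  d(2*w^2 - x*z - y^2) includes (∂/∂y)(2*w^2 - x*z - y^2) dy = (-2*y) dy, which multiplied by dx ∧ dw gives (2*y) dx ∧ dy ∧ dw
  d(2*w^2 - x*z - y^2) includes (∂/∂z)(2*w^2 - x*z - y^2) dz = (-x) dz, which multiplied by dx ∧ dw gives (x) dx ∧ dz ∧ dw
  d(-w*y - 3*x*z) includes (∂/∂x)(-w*y - 3*x*z) dx = (-3*z) dx, which multiplied by dy ∧ dz gives (-3*z) dx ∧ dy ∧ dz
  d(-w*y - 3*x*z) includes (∂/∂w)(-w*y - 3*x*z) dw = (-y) dw, which multiplied by dy ∧ dz gives (-y) dy ∧ dz ∧ dw
  d(y*z) includes (∂/∂y)(y*z) dy = (z) dy, which multiplied by dz ∧ dw gives (z) dy ∧ dz ∧ dw
Collecting like 3-forms: d(omega) = (3*y - 3*z) dx ∧ dy ∧ dz + (-3*x + 2*y) dx ∧ dy ∧ dw + (x) dx ∧ dz ∧ dw + (-y + z) dy ∧ dz ∧ dw.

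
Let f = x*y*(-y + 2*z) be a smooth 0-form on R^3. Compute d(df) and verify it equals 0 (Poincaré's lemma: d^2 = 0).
d(df) = 0

Step 1: df = sum_i (∂f/∂x_i) dx_i = (y*(-y + 2*z)) dx + (2*x*(-y + z)) dy + (2*x*y) dz.
Step 2: Apply d again. Using the 1-form formula, the coefficient of dx ∧ dy in d(df) is ∂^2 f/∂x ∂y - ∂^2 f/∂y ∂x = (-2*y + 2*z) - (-2*y + 2*z) = 0 (equality of mixed partials for smooth f).
Similarly for dx ∧ dz and dy ∧ dz — all coefficients vanish. So d(df) = 0.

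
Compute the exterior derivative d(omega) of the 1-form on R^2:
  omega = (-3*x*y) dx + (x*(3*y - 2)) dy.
d(omega) = (3*x + 3*y - 2) dx ∧ dy

For a 1-form omega = sum_i f_i dx_i, the exterior derivative is
  d(omega) = sum_{i < j} (∂f_j/∂x_i - ∂f_i/∂x_j) dx_i ∧ dx_j.
  coefficient of dx ∧ dy: ∂f_2/∂x - ∂f_1/∂y = ∂(x*(3*y - 2))/∂x - ∂(-3*x*y)/∂y = 3*x + 3*y - 2
Assembling: d(omega) = (3*x + 3*y - 2) dx ∧ dy.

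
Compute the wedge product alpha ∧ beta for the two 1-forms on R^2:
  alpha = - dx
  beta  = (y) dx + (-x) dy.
alpha ∧ beta = (x) dx ∧ dy

Distribute the wedge, using dx_i ∧ dx_j = -dx_j ∧ dx_i and dx_i ∧ dx_i = 0. For each pair (i, j) with i < j, the coefficient of dx_i ∧ dx_j in alpha ∧ beta is (alpha_i * beta_j - alpha_j * beta_i). Collecting: alpha ∧ beta = (x) dx ∧ dy.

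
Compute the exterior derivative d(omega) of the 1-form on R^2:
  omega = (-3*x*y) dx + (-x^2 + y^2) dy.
d(omega) = (x) dx ∧ dy

For a 1-form omega = sum_i f_i dx_i, the exterior derivative is
  d(omega) = sum_{i < j} (∂f_j/∂x_i - ∂f_i/∂x_j) dx_i ∧ dx_j.
  coefficient of dx ∧ dy: ∂f_2/∂x - ∂f_1/∂y = ∂(-x^2 + y^2)/∂x - ∂(-3*x*y)/∂y = x
Assembling: d(omega) = (x) dx ∧ dy.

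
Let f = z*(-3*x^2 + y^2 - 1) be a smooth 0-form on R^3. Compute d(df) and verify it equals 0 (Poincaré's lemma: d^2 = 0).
d(df) = 0

Step 1: df = sum_i (∂f/∂x_i) dx_i = (-6*x*z) dx + (2*y*z) dy + (-3*x^2 + y^2 - 1) dz.
Step 2: Apply d again. Using the 1-form formula, the coefficient of dx ∧ dy in d(df) is ∂^2 f/∂x ∂y - ∂^2 f/∂y ∂x = (0) - (0) = 0 (equality of mixed partials for smooth f).
Similarly for dx ∧ dz and dy ∧ dz — all coefficients vanish. So d(df) = 0.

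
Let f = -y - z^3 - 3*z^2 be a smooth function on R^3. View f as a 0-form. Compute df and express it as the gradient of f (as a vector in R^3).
df = (0) dx + (-1) dy + (3*z*(-z - 2)) dz; grad f = (0, -1, 3*z*(-z - 2))

For a 0-form f, d f = (∂f/∂x) dx + (∂f/∂y) dy + (∂f/∂z) dz. The components of the vector representation are exactly the entries of grad f in Cartesian coordinates:
  ∂f/∂x = 0
  ∂f/∂y = -1
  ∂f/∂z = 3*z*(-z - 2).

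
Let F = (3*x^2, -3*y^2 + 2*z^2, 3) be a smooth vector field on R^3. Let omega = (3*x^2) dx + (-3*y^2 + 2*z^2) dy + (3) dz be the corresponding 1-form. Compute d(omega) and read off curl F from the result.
d(omega) = (-4*z) dy ∧ dz + (0) dz ∧ dx + (0) dx ∧ dy; curl F = (-4*z, 0, 0)

d omega = sum_{i<j} (∂f_j/∂x_i - ∂f_i/∂x_j) dx_i ∧ dx_j. Under the identification (dy ∧ dz, dz ∧ dx, dx ∧ dy) ↔ (e_x, e_y, e_z), the coefficients are exactly the components of curl F. Compute:
  ∂R/∂y - ∂Q/∂z = (0) - (4*z) = -4*z
  ∂P/∂z - ∂R/∂x = (0) - (0) = 0
  ∂Q/∂x - ∂P/∂y = (0) - (0) = 0.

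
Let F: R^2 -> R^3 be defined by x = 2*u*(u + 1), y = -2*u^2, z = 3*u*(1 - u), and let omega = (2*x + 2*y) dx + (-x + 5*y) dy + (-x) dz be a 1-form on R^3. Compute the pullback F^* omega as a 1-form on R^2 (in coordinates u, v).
F^* omega = (2*u*(30*u^2 + 15*u + 1)) du

Using F^*(f dg) = (f ∘ F) d(g ∘ F), substitute each coordinate x_i by F_i(u, v) in f_i, and replace dx_i by d F_i = (∂F_i/∂u) du + (∂F_i/∂v) dv.
  For the x component: f_1(F) = 4*u; d F_1 = (4*u + 2) du + (0) dv
  For the y component: f_2(F) = 2*u*(-6*u - 1); d F_2 = (-4*u) du + (0) dv
  For the z component: f_3(F) = 2*u*(-u - 1); d F_3 = (3 - 6*u) du + (0) dv
Combining and collecting du, dv coefficients:
  coeff of du: 2*u*(30*u^2 + 15*u + 1)
  coeff of dv: 0
F^* omega = (2*u*(30*u^2 + 15*u + 1)) du.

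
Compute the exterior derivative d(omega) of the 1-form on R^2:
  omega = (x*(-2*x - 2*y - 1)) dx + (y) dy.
d(omega) = (2*x) dx ∧ dy

For a 1-form omega = sum_i f_i dx_i, the exterior derivative is
  d(omega) = sum_{i < j} (∂f_j/∂x_i - ∂f_i/∂x_j) dx_i ∧ dx_j.
  coefficient of dx ∧ dy: ∂f_2/∂x - ∂f_1/∂y = ∂(y)/∂x - ∂(x*(-2*x - 2*y - 1))/∂y = 2*x
Assembling: d(omega) = (2*x) dx ∧ dy.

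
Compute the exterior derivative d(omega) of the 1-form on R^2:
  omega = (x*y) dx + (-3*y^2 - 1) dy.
d(omega) = (-x) dx ∧ dy

For a 1-form omega = sum_i f_i dx_i, the exterior derivative is
  d(omega) = sum_{i < j} (∂f_j/∂x_i - ∂f_i/∂x_j) dx_i ∧ dx_j.
  coefficient of dx ∧ dy: ∂f_2/∂x - ∂f_1/∂y = ∂(-3*y^2 - 1)/∂x - ∂(x*y)/∂y = -x
Assembling: d(omega) = (-x) dx ∧ dy.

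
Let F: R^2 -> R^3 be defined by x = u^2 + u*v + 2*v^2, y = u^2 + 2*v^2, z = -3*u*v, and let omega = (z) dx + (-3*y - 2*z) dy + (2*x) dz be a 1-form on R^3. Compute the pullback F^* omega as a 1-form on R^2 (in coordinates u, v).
F^* omega = (-6*u^3 - 21*u*v^2 - 12*v^3) du + (-6*u^3 - 21*u^2*v - 24*v^3) dv

Using F^*(f dg) = (f ∘ F) d(g ∘ F), substitute each coordinate x_i by F_i(u, v) in f_i, and replace dx_i by d F_i = (∂F_i/∂u) du + (∂F_i/∂v) dv.
  For the x component: f_1(F) = -3*u*v; d F_1 = (2*u + v) du + (u + 4*v) dv
  For the y component: f_2(F) = -3*u^2 + 6*u*v - 6*v^2; d F_2 = (2*u) du + (4*v) dv
  For the z component: f_3(F) = 2*u^2 + 2*u*v + 4*v^2; d F_3 = (-3*v) du + (-3*u) dv
Combining and collecting du, dv coefficients:
  coeff of du: -6*u^3 - 21*u*v^2 - 12*v^3
  coeff of dv: -6*u^3 - 21*u^2*v - 24*v^3
F^* omega = (-6*u^3 - 21*u*v^2 - 12*v^3) du + (-6*u^3 - 21*u^2*v - 24*v^3) dv.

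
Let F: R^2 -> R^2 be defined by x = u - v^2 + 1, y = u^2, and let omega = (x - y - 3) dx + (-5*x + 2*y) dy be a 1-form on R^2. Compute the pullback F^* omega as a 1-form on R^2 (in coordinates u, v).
F^* omega = (4*u^3 - 11*u^2 + 10*u*v^2 - 9*u - v^2 - 2) du + (2*v*(u^2 - u + v^2 + 2)) dv

Using F^*(f dg) = (f ∘ F) d(g ∘ F), substitute each coordinate x_i by F_i(u, v) in f_i, and replace dx_i by d F_i = (∂F_i/∂u) du + (∂F_i/∂v) dv.
  For the x component: f_1(F) = -u^2 + u - v^2 - 2; d F_1 = (1) du + (-2*v) dv
  For the y component: f_2(F) = 2*u^2 - 5*u + 5*v^2 - 5; d F_2 = (2*u) du + (0) dv
Combining and collecting du, dv coefficients:
  coeff of du: 4*u^3 - 11*u^2 + 10*u*v^2 - 9*u - v^2 - 2
  coeff of dv: 2*v*(u^2 - u + v^2 + 2)
F^* omega = (4*u^3 - 11*u^2 + 10*u*v^2 - 9*u - v^2 - 2) du + (2*v*(u^2 - u + v^2 + 2)) dv.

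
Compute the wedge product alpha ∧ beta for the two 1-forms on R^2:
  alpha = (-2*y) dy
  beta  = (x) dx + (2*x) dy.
alpha ∧ beta = (2*x*y) dx ∧ dy

Distribute the wedge, using dx_i ∧ dx_j = -dx_j ∧ dx_i and dx_i ∧ dx_i = 0. For each pair (i, j) with i < j, the coefficient of dx_i ∧ dx_j in alpha ∧ beta is (alpha_i * beta_j - alpha_j * beta_i). Collecting: alpha ∧ beta = (2*x*y) dx ∧ dy.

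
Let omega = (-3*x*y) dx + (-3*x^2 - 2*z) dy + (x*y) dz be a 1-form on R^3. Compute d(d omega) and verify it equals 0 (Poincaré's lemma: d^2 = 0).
d(d omega) = 0

Step 1: d omega = sum_{i<j} (∂f_j/∂x_i - ∂f_i/∂x_j) dx_i ∧ dx_j:
  coeff of dx ∧ dy: -3*x
  coeff of dx ∧ dz: y
  coeff of dy ∧ dz: x + 2
Step 2: Apply d again to each 2-form coefficient. The only possible 3-form in R^3 is dx ∧ dy ∧ dz, with coefficient
  ∂(coeff of dy∧dz)/∂x - ∂(coeff of dx∧dz)/∂y + ∂(coeff of dx∧dy)/∂z
  = ∂/∂x (x + 2) - ∂/∂y (y) + ∂/∂z (-3*x).
Each of these terms simplifies to sums of mixed partials that cancel in pairs. The result is 0 (by equality of mixed partials for smooth functions — Schwarz / Clairaut).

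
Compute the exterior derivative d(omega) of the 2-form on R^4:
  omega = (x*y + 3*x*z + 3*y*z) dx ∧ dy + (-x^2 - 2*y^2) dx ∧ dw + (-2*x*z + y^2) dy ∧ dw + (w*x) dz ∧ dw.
d(omega) = (3*x + 3*y) dx ∧ dy ∧ dz + (4*y - 2*z) dx ∧ dy ∧ dw + (2*x) dy ∧ dz ∧ dw + (w) dx ∧ dz ∧ dw

For a 2-form omega = sum_{i<j} g_{ij} dx_i ∧ dx_j, the exterior derivative is
  d(omega) = sum_{i<j} d(g_{ij}) ∧ dx_i ∧ dx_j = sum_{i<j, k} (∂g_{ij}/∂x_k) dx_k ∧ dx_i ∧ dx_j.
Expand each term, using dx_k ∧ dx_i ∧ dx_j = sgn(permutation) dx_{(a)} ∧ dx_{(b)} ∧ dx_{(c)} with (a < b < c) sorted:
  d(x*y + 3*x*z + 3*y*z) includes (∂/∂z)(x*y + 3*x*z + 3*y*z) dz = (3*x + 3*y) dz, which multiplied by dx ∧ dy gives (3*x + 3*y) dx ∧ dy ∧ dz
  d(-x^2 - 2*y^2) includes (∂/∂y)(-x^2 - 2*y^2) dy = (-4*y) dy, which multiplied by dx ∧ dw gives (4*y) dx ∧ dy ∧ dw
  d(-2*x*z + y^2) includes (∂/∂x)(-2*x*z + y^2) dx = (-2*z) dx, which multiplied by dy ∧ dw gives (-2*z) dx ∧ dy ∧ dw
  d(-2*x*z + y^2) includes (∂/∂z)(-2*x*z + y^2) dz = (-2*x) dz, which multiplied by dy ∧ dw gives (2*x) dy ∧ dz ∧ dw
  d(w*x) includes (∂/∂x)(w*x) dx = (w) dx, which multiplied by dz ∧ dw gives (w) dx ∧ dz ∧ dw
Collecting like 3-forms: d(omega) = (3*x + 3*y) dx ∧ dy ∧ dz + (4*y - 2*z) dx ∧ dy ∧ dw + (2*x) dy ∧ dz ∧ dw + (w) dx ∧ dz ∧ dw.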